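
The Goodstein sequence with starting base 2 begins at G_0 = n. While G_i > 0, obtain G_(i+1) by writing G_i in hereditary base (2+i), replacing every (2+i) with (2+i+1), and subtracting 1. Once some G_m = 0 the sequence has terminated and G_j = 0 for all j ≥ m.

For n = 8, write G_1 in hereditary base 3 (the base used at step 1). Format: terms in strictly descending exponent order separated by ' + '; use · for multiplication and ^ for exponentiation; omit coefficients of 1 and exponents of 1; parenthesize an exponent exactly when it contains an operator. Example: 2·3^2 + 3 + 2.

G_0=8  [base 2] 2^(2 + 1)  →[2↦3]→  3^(3 + 1) = 81  −1 ⇒ G_1=80
G_1=80  [base 3] 2·3^3 + 2·3^2 + 2·3 + 2  →[3↦4]→  2·4^4 + 2·4^2 + 2·4 + 2 = 554  −1 ⇒ G_2=553

2·3^3 + 2·3^2 + 2·3 + 2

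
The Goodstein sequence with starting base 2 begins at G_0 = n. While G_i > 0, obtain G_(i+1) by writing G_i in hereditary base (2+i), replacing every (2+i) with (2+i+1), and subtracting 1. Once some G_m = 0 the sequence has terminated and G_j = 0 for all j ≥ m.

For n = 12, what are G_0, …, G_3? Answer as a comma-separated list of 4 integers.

12, 107, 1065, 15685

step 0: 12 = 2^(2 + 1) + 2^2; sub 3 for 2: 3^(3 + 1) + 3^3; = 108; G_1 = 108−1 = 107
step 1: 107 = 3^(3 + 1) + 2·3^2 + 2·3 + 2; sub 4 for 3: 4^(4 + 1) + 2·4^2 + 2·4 + 2; = 1066; G_2 = 1066−1 = 1065
step 2: 1065 = 4^(4 + 1) + 2·4^2 + 2·4 + 1; sub 5 for 4: 5^(5 + 1) + 2·5^2 + 2·5 + 1; = 15686; G_3 = 15686−1 = 15685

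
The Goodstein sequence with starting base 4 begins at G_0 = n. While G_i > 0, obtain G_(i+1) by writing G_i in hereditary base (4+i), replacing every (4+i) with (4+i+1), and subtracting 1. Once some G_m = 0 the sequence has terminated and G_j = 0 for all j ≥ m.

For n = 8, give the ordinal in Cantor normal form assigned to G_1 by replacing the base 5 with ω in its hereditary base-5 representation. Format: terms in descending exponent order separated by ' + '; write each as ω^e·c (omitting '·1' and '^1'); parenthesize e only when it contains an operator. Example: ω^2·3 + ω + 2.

ω + 4

i=0: 8 = 2·4 (b=4); 4→5: 2·5 = 10; 10−1 = 9
i=1: 9 = 5 + 4 (b=5); 5→6: 6 + 4 = 10; 10−1 = 9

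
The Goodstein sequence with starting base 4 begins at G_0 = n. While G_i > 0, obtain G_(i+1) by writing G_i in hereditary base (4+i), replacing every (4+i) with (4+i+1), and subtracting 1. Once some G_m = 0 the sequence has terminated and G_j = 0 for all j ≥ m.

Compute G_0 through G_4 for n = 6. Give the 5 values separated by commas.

(0) 6|_4 = 4 + 2 ↦ 5 + 2|_5 = 7 ⇒ 6
(1) 6|_5 = 5 + 1 ↦ 6 + 1|_6 = 7 ⇒ 6
(2) 6|_6 = 6 ↦ 7|_7 = 7 ⇒ 6
(3) 6|_7 = 6 ↦ 6|_8 = 6 ⇒ 5

6, 6, 6, 6, 5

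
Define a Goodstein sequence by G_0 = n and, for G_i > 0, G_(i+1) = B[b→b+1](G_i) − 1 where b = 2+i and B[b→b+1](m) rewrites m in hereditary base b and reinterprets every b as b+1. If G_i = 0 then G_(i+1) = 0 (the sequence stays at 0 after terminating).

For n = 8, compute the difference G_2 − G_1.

base 2: 8 = 2^(2 + 1); at 3: 3^(3 + 1) = 81; next = 80
base 3: 80 = 2·3^3 + 2·3^2 + 2·3 + 2; at 4: 2·4^4 + 2·4^2 + 2·4 + 2 = 554; next = 553

473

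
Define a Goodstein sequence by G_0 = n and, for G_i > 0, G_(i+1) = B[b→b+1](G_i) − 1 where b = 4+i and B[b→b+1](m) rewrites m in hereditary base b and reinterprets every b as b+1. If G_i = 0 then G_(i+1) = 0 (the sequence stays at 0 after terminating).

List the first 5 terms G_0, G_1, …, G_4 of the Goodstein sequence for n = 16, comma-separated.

16, 24, 27, 30, 33

(0) 16|_4 = 4^2 ↦ 5^2|_5 = 25 ⇒ 24
(1) 24|_5 = 4·5 + 4 ↦ 4·6 + 4|_6 = 28 ⇒ 27
(2) 27|_6 = 4·6 + 3 ↦ 4·7 + 3|_7 = 31 ⇒ 30
(3) 30|_7 = 4·7 + 2 ↦ 4·8 + 2|_8 = 34 ⇒ 33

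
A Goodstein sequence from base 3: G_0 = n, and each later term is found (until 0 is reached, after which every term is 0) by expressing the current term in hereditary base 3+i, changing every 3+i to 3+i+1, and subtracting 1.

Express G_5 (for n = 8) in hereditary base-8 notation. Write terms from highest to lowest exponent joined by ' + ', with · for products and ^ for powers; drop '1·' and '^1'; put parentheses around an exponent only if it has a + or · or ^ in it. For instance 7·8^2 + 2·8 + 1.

[0] 8 ≡ 2·3 + 2 (base 3). Lift 4: 10. −1: 9.
[1] 9 ≡ 2·4 + 1 (base 4). Lift 5: 11. −1: 10.
[2] 10 ≡ 2·5 (base 5). Lift 6: 12. −1: 11.
[3] 11 ≡ 6 + 5 (base 6). Lift 7: 12. −1: 11.
[4] 11 ≡ 7 + 4 (base 7). Lift 8: 12. −1: 11.
[5] 11 ≡ 8 + 3 (base 8). Lift 9: 12. −1: 11.

8 + 3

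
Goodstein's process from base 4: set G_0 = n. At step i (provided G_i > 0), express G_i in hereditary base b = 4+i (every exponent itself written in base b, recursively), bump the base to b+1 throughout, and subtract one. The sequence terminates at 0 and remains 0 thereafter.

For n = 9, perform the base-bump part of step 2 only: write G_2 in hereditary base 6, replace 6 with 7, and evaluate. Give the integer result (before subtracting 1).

base 4: 9 = 2·4 + 1; at 5: 2·5 + 1 = 11; next = 10
base 5: 10 = 2·5; at 6: 2·6 = 12; next = 11
base 6: 11 = 6 + 5; at 7: 7 + 5 = 12; next = 11

12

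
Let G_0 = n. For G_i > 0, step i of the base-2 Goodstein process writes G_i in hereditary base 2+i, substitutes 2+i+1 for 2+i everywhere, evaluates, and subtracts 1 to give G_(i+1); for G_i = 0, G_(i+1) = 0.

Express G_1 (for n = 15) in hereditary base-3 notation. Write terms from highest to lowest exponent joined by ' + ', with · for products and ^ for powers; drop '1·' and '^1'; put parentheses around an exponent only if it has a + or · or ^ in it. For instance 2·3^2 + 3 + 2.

3^(3 + 1) + 3^3 + 3

G_0=15  [base 2] 2^(2 + 1) + 2^2 + 2 + 1  →[2↦3]→  3^(3 + 1) + 3^3 + 3 + 1 = 112  −1 ⇒ G_1=111
G_1=111  [base 3] 3^(3 + 1) + 3^3 + 3  →[3↦4]→  4^(4 + 1) + 4^4 + 4 = 1284  −1 ⇒ G_2=1283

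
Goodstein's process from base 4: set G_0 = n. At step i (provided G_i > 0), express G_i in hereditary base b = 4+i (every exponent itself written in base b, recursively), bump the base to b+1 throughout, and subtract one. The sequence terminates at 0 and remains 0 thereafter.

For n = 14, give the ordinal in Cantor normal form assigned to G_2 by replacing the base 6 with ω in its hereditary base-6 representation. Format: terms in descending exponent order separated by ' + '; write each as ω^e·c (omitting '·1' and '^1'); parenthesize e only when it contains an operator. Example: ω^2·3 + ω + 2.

i=0: 14 = 3·4 + 2 (b=4); 4→5: 3·5 + 2 = 17; 17−1 = 16
i=1: 16 = 3·5 + 1 (b=5); 5→6: 3·6 + 1 = 19; 19−1 = 18
i=2: 18 = 3·6 (b=6); 6→7: 3·7 = 21; 21−1 = 20

ω·3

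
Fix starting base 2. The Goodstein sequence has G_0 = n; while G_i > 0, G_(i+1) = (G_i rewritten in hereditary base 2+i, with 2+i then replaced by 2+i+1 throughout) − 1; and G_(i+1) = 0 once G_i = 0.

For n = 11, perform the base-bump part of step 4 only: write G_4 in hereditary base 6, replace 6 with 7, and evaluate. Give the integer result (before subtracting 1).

G_0 = 11. HB_2(11) = 2^(2 + 1) + 2 + 1. Bump = 85. G_1 = 84.
G_1 = 84. HB_3(84) = 3^(3 + 1) + 3. Bump = 1028. G_2 = 1027.
G_2 = 1027. HB_4(1027) = 4^(4 + 1) + 3. Bump = 15628. G_3 = 15627.
G_3 = 15627. HB_5(15627) = 5^(5 + 1) + 2. Bump = 279938. G_4 = 279937.
G_4 = 279937. HB_6(279937) = 6^(6 + 1) + 1. Bump = 5764802. G_5 = 5764801.

5764802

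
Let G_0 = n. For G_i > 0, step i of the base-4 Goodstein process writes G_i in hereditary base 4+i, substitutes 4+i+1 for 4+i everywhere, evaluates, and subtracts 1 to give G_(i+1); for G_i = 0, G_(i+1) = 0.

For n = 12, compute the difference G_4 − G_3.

[0] 12 ≡ 3·4 (base 4). Lift 5: 15. −1: 14.
[1] 14 ≡ 2·5 + 4 (base 5). Lift 6: 16. −1: 15.
[2] 15 ≡ 2·6 + 3 (base 6). Lift 7: 17. −1: 16.
[3] 16 ≡ 2·7 + 2 (base 7). Lift 8: 18. −1: 17.

1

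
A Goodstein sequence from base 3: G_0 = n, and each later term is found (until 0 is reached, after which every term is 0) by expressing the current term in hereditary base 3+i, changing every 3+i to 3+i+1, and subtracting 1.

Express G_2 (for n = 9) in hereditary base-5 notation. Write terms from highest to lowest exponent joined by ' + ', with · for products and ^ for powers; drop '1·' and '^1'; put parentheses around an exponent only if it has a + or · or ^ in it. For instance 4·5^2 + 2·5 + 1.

3·5 + 2

i=0: 9 = 3^2 (b=3); 3→4: 4^2 = 16; 16−1 = 15
i=1: 15 = 3·4 + 3 (b=4); 4→5: 3·5 + 3 = 18; 18−1 = 17
i=2: 17 = 3·5 + 2 (b=5); 5→6: 3·6 + 2 = 20; 20−1 = 19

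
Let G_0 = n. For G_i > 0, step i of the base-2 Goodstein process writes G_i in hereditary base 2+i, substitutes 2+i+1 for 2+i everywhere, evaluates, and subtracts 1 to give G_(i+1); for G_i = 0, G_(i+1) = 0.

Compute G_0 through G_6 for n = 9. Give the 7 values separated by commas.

base 2: 9 = 2^(2 + 1) + 1; at 3: 3^(3 + 1) + 1 = 82; next = 81
base 3: 81 = 3^(3 + 1); at 4: 4^(4 + 1) = 1024; next = 1023
base 4: 1023 = 3·4^4 + 3·4^3 + 3·4^2 + 3·4 + 3; at 5: 3·5^5 + 3·5^3 + 3·5^2 + 3·5 + 3 = 9843; next = 9842
base 5: 9842 = 3·5^5 + 3·5^3 + 3·5^2 + 3·5 + 2; at 6: 3·6^6 + 3·6^3 + 3·6^2 + 3·6 + 2 = 140744; next = 140743
base 6: 140743 = 3·6^6 + 3·6^3 + 3·6^2 + 3·6 + 1; at 7: 3·7^7 + 3·7^3 + 3·7^2 + 3·7 + 1 = 2471827; next = 2471826
base 7: 2471826 = 3·7^7 + 3·7^3 + 3·7^2 + 3·7; at 8: 3·8^8 + 3·8^3 + 3·8^2 + 3·8 = 50333400; next = 50333399

9, 81, 1023, 9842, 140743, 2471826, 50333399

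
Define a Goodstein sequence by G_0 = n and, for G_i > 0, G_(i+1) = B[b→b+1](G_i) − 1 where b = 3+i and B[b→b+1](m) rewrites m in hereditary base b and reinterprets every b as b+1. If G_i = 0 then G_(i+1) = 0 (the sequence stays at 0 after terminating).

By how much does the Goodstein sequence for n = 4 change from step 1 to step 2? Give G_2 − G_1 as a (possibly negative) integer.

[0] 4 ≡ 3 + 1 (base 3). Lift 4: 5. −1: 4.
[1] 4 ≡ 4 (base 4). Lift 5: 5. −1: 4.

0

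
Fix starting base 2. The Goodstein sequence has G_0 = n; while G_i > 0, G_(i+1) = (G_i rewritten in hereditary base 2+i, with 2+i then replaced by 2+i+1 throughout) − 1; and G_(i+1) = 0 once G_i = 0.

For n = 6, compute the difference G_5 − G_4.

[0] 6 ≡ 2^2 + 2 (base 2). Lift 3: 30. −1: 29.
[1] 29 ≡ 3^3 + 2 (base 3). Lift 4: 258. −1: 257.
[2] 257 ≡ 4^4 + 1 (base 4). Lift 5: 3126. −1: 3125.
[3] 3125 ≡ 5^5 (base 5). Lift 6: 46656. −1: 46655.
[4] 46655 ≡ 5·6^5 + 5·6^4 + 5·6^3 + 5·6^2 + 5·6 + 5 (base 6). Lift 7: 98040. −1: 98039.

51384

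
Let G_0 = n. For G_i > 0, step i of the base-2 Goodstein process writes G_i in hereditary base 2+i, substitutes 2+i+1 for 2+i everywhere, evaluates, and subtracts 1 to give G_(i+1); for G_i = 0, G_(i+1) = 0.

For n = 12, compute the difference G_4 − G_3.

i=0: 12 = 2^(2 + 1) + 2^2 (b=2); 2→3: 3^(3 + 1) + 3^3 = 108; 108−1 = 107
i=1: 107 = 3^(3 + 1) + 2·3^2 + 2·3 + 2 (b=3); 3→4: 4^(4 + 1) + 2·4^2 + 2·4 + 2 = 1066; 1066−1 = 1065
i=2: 1065 = 4^(4 + 1) + 2·4^2 + 2·4 + 1 (b=4); 4→5: 5^(5 + 1) + 2·5^2 + 2·5 + 1 = 15686; 15686−1 = 15685
i=3: 15685 = 5^(5 + 1) + 2·5^2 + 2·5 (b=5); 5→6: 6^(6 + 1) + 2·6^2 + 2·6 = 280020; 280020−1 = 280019

264334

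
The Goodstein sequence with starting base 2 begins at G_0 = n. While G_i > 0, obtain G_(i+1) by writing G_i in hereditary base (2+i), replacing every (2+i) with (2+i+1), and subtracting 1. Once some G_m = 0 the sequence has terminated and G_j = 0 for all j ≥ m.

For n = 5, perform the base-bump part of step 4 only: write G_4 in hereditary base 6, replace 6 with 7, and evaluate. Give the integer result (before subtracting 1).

1198

base 2: 5 = 2^2 + 1; at 3: 3^3 + 1 = 28; next = 27
base 3: 27 = 3^3; at 4: 4^4 = 256; next = 255
base 4: 255 = 3·4^3 + 3·4^2 + 3·4 + 3; at 5: 3·5^3 + 3·5^2 + 3·5 + 3 = 468; next = 467
base 5: 467 = 3·5^3 + 3·5^2 + 3·5 + 2; at 6: 3·6^3 + 3·6^2 + 3·6 + 2 = 776; next = 775
base 6: 775 = 3·6^3 + 3·6^2 + 3·6 + 1; at 7: 3·7^3 + 3·7^2 + 3·7 + 1 = 1198; next = 1197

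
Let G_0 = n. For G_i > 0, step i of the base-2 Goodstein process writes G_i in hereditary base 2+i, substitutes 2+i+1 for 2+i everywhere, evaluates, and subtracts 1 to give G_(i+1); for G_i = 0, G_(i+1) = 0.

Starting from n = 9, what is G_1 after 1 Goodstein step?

G_0=9  [base 2] 2^(2 + 1) + 1  →[2↦3]→  3^(3 + 1) + 1 = 82  −1 ⇒ G_1=81
G_1=81  [base 3] 3^(3 + 1)  →[3↦4]→  4^(4 + 1) = 1024  −1 ⇒ G_2=1023

81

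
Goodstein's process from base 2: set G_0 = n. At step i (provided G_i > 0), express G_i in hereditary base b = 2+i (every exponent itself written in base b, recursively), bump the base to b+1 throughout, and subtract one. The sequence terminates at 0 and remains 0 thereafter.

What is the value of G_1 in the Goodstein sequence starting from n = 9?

81

G_0 = 9. HB_2(9) = 2^(2 + 1) + 1. Bump = 82. G_1 = 81.
G_1 = 81. HB_3(81) = 3^(3 + 1). Bump = 1024. G_2 = 1023.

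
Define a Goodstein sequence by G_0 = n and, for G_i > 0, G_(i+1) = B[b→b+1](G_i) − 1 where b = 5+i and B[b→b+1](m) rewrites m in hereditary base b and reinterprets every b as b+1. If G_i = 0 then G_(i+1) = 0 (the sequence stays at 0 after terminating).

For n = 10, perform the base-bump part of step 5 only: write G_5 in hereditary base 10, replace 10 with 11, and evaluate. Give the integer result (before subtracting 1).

12

G_0=10  [base 5] 2·5  →[5↦6]→  2·6 = 12  −1 ⇒ G_1=11
G_1=11  [base 6] 6 + 5  →[6↦7]→  7 + 5 = 12  −1 ⇒ G_2=11
G_2=11  [base 7] 7 + 4  →[7↦8]→  8 + 4 = 12  −1 ⇒ G_3=11
G_3=11  [base 8] 8 + 3  →[8↦9]→  9 + 3 = 12  −1 ⇒ G_4=11
G_4=11  [base 9] 9 + 2  →[9↦10]→  10 + 2 = 12  −1 ⇒ G_5=11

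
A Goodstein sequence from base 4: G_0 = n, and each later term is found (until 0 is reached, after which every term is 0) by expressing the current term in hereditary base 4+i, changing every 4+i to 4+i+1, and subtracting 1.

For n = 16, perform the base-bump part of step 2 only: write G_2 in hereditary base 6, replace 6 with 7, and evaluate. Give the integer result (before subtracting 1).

step 0: 16 = 4^2; sub 5 for 4: 5^2; = 25; G_1 = 25−1 = 24
step 1: 24 = 4·5 + 4; sub 6 for 5: 4·6 + 4; = 28; G_2 = 28−1 = 27
step 2: 27 = 4·6 + 3; sub 7 for 6: 4·7 + 3; = 31; G_3 = 31−1 = 30

31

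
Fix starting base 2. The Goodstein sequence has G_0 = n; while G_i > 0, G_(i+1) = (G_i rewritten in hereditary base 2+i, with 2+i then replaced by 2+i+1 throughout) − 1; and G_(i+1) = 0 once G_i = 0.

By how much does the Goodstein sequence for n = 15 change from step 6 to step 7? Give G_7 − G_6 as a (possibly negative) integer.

i=0: 15 = 2^(2 + 1) + 2^2 + 2 + 1 (b=2); 2→3: 3^(3 + 1) + 3^3 + 3 + 1 = 112; 112−1 = 111
i=1: 111 = 3^(3 + 1) + 3^3 + 3 (b=3); 3→4: 4^(4 + 1) + 4^4 + 4 = 1284; 1284−1 = 1283
i=2: 1283 = 4^(4 + 1) + 4^4 + 3 (b=4); 4→5: 5^(5 + 1) + 5^5 + 3 = 18753; 18753−1 = 18752
i=3: 18752 = 5^(5 + 1) + 5^5 + 2 (b=5); 5→6: 6^(6 + 1) + 6^6 + 2 = 326594; 326594−1 = 326593
i=4: 326593 = 6^(6 + 1) + 6^6 + 1 (b=6); 6→7: 7^(7 + 1) + 7^7 + 1 = 6588345; 6588345−1 = 6588344
i=5: 6588344 = 7^(7 + 1) + 7^7 (b=7); 7→8: 8^(8 + 1) + 8^8 = 150994944; 150994944−1 = 150994943
i=6: 150994943 = 8^(8 + 1) + 7·8^7 + 7·8^6 + 7·8^5 + 7·8^4 + 7·8^3 + 7·8^2 + 7·8 + 7 (b=8); 8→9: 9^(9 + 1) + 7·9^7 + 7·9^6 + 7·9^5 + 7·9^4 + 7·9^3 + 7·9^2 + 7·9 + 7 = 3524450281; 3524450281−1 = 3524450280

3373455337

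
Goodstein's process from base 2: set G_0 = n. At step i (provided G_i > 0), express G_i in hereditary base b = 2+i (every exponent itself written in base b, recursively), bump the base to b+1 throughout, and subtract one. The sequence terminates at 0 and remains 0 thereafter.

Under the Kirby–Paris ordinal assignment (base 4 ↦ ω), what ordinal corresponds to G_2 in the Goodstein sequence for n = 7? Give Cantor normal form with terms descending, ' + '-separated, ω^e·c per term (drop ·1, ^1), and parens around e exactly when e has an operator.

step 0: 7 = 2^2 + 2 + 1; sub 3 for 2: 3^3 + 3 + 1; = 31; G_1 = 31−1 = 30
step 1: 30 = 3^3 + 3; sub 4 for 3: 4^4 + 4; = 260; G_2 = 260−1 = 259
step 2: 259 = 4^4 + 3; sub 5 for 4: 5^5 + 3; = 3128; G_3 = 3128−1 = 3127

ω^ω + 3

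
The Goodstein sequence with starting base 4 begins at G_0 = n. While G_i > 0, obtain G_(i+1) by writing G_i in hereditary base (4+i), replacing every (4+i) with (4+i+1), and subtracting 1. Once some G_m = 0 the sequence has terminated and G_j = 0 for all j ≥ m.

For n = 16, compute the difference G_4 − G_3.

3

(0) 16|_4 = 4^2 ↦ 5^2|_5 = 25 ⇒ 24
(1) 24|_5 = 4·5 + 4 ↦ 4·6 + 4|_6 = 28 ⇒ 27
(2) 27|_6 = 4·6 + 3 ↦ 4·7 + 3|_7 = 31 ⇒ 30
(3) 30|_7 = 4·7 + 2 ↦ 4·8 + 2|_8 = 34 ⇒ 33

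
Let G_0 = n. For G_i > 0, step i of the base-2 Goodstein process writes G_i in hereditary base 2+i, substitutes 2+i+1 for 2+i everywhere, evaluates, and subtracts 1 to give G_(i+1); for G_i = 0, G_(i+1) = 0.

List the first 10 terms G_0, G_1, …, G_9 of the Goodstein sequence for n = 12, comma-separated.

(0) 12|_2 = 2^(2 + 1) + 2^2 ↦ 3^(3 + 1) + 3^3|_3 = 108 ⇒ 107
(1) 107|_3 = 3^(3 + 1) + 2·3^2 + 2·3 + 2 ↦ 4^(4 + 1) + 2·4^2 + 2·4 + 2|_4 = 1066 ⇒ 1065
(2) 1065|_4 = 4^(4 + 1) + 2·4^2 + 2·4 + 1 ↦ 5^(5 + 1) + 2·5^2 + 2·5 + 1|_5 = 15686 ⇒ 15685
(3) 15685|_5 = 5^(5 + 1) + 2·5^2 + 2·5 ↦ 6^(6 + 1) + 2·6^2 + 2·6|_6 = 280020 ⇒ 280019
(4) 280019|_6 = 6^(6 + 1) + 2·6^2 + 6 + 5 ↦ 7^(7 + 1) + 2·7^2 + 7 + 5|_7 = 5764911 ⇒ 5764910
(5) 5764910|_7 = 7^(7 + 1) + 2·7^2 + 7 + 4 ↦ 8^(8 + 1) + 2·8^2 + 8 + 4|_8 = 134217868 ⇒ 134217867
(6) 134217867|_8 = 8^(8 + 1) + 2·8^2 + 8 + 3 ↦ 9^(9 + 1) + 2·9^2 + 9 + 3|_9 = 3486784575 ⇒ 3486784574
(7) 3486784574|_9 = 9^(9 + 1) + 2·9^2 + 9 + 2 ↦ 10^(10 + 1) + 2·10^2 + 10 + 2|_10 = 100000000212 ⇒ 100000000211
(8) 100000000211|_10 = 10^(10 + 1) + 2·10^2 + 10 + 1 ↦ 11^(11 + 1) + 2·11^2 + 11 + 1|_11 = 3138428376975 ⇒ 3138428376974

12, 107, 1065, 15685, 280019, 5764910, 134217867, 3486784574, 100000000211, 3138428376974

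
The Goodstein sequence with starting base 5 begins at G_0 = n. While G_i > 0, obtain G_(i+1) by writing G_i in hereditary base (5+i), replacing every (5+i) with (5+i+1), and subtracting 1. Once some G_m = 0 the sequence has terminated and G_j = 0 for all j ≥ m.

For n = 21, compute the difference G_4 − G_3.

2

21 —HB5→ 4·5 + 1 —bump→ 4·6 + 1 = 25 —(−1)→ 24
24 —HB6→ 4·6 —bump→ 4·7 = 28 —(−1)→ 27
27 —HB7→ 3·7 + 6 —bump→ 3·8 + 6 = 30 —(−1)→ 29
29 —HB8→ 3·8 + 5 —bump→ 3·9 + 5 = 32 —(−1)→ 31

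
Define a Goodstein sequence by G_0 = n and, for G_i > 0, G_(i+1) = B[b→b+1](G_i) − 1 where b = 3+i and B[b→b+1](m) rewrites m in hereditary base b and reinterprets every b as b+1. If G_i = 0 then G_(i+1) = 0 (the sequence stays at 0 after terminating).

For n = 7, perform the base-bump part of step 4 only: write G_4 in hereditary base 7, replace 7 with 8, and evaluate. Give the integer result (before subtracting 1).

10

[0] 7 ≡ 2·3 + 1 (base 3). Lift 4: 9. −1: 8.
[1] 8 ≡ 2·4 (base 4). Lift 5: 10. −1: 9.
[2] 9 ≡ 5 + 4 (base 5). Lift 6: 10. −1: 9.
[3] 9 ≡ 6 + 3 (base 6). Lift 7: 10. −1: 9.
[4] 9 ≡ 7 + 2 (base 7). Lift 8: 10. −1: 9.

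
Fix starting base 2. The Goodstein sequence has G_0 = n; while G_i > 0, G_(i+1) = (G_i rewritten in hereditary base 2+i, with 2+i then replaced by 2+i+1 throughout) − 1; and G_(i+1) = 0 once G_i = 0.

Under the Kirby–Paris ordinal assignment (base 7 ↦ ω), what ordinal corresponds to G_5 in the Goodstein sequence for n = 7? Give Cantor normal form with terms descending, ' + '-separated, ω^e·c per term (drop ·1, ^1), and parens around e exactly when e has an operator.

[0] 7 ≡ 2^2 + 2 + 1 (base 2). Lift 3: 31. −1: 30.
[1] 30 ≡ 3^3 + 3 (base 3). Lift 4: 260. −1: 259.
[2] 259 ≡ 4^4 + 3 (base 4). Lift 5: 3128. −1: 3127.
[3] 3127 ≡ 5^5 + 2 (base 5). Lift 6: 46658. −1: 46657.
[4] 46657 ≡ 6^6 + 1 (base 6). Lift 7: 823544. −1: 823543.
[5] 823543 ≡ 7^7 (base 7). Lift 8: 16777216. −1: 16777215.

ω^ω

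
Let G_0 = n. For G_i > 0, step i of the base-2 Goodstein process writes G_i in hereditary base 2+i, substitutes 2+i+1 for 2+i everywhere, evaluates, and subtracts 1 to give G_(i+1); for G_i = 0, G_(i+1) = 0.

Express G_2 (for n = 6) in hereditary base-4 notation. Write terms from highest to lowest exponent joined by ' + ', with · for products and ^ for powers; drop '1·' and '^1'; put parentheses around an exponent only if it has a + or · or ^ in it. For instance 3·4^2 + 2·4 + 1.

4^4 + 1

i=0: 6 = 2^2 + 2 (b=2); 2→3: 3^3 + 3 = 30; 30−1 = 29
i=1: 29 = 3^3 + 2 (b=3); 3→4: 4^4 + 2 = 258; 258−1 = 257
i=2: 257 = 4^4 + 1 (b=4); 4→5: 5^5 + 1 = 3126; 3126−1 = 3125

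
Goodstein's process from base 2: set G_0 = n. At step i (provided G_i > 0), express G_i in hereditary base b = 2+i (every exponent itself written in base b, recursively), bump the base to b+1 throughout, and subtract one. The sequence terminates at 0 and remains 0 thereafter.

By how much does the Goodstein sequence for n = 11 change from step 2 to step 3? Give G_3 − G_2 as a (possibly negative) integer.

G_0 = 11. HB_2(11) = 2^(2 + 1) + 2 + 1. Bump = 85. G_1 = 84.
G_1 = 84. HB_3(84) = 3^(3 + 1) + 3. Bump = 1028. G_2 = 1027.
G_2 = 1027. HB_4(1027) = 4^(4 + 1) + 3. Bump = 15628. G_3 = 15627.

14600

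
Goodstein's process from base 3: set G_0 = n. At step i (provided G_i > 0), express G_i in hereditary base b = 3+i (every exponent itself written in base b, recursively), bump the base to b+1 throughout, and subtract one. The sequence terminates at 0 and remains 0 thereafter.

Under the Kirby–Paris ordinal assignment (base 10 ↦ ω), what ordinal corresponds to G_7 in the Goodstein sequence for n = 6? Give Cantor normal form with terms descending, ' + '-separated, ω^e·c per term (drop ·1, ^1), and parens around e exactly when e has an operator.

base 3: 6 = 2·3; at 4: 2·4 = 8; next = 7
base 4: 7 = 4 + 3; at 5: 5 + 3 = 8; next = 7
base 5: 7 = 5 + 2; at 6: 6 + 2 = 8; next = 7
base 6: 7 = 6 + 1; at 7: 7 + 1 = 8; next = 7
base 7: 7 = 7; at 8: 8 = 8; next = 7
base 8: 7 = 7; at 9: 7 = 7; next = 6
base 9: 6 = 6; at 10: 6 = 6; next = 5

5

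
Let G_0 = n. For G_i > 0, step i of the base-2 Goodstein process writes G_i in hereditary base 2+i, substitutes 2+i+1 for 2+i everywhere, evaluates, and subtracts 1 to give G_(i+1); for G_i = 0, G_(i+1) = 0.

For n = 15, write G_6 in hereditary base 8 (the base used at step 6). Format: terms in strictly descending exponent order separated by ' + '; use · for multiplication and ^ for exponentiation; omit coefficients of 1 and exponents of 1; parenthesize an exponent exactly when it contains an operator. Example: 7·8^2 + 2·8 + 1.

G_0=15  [base 2] 2^(2 + 1) + 2^2 + 2 + 1  →[2↦3]→  3^(3 + 1) + 3^3 + 3 + 1 = 112  −1 ⇒ G_1=111
G_1=111  [base 3] 3^(3 + 1) + 3^3 + 3  →[3↦4]→  4^(4 + 1) + 4^4 + 4 = 1284  −1 ⇒ G_2=1283
G_2=1283  [base 4] 4^(4 + 1) + 4^4 + 3  →[4↦5]→  5^(5 + 1) + 5^5 + 3 = 18753  −1 ⇒ G_3=18752
G_3=18752  [base 5] 5^(5 + 1) + 5^5 + 2  →[5↦6]→  6^(6 + 1) + 6^6 + 2 = 326594  −1 ⇒ G_4=326593
G_4=326593  [base 6] 6^(6 + 1) + 6^6 + 1  →[6↦7]→  7^(7 + 1) + 7^7 + 1 = 6588345  −1 ⇒ G_5=6588344
G_5=6588344  [base 7] 7^(7 + 1) + 7^7  →[7↦8]→  8^(8 + 1) + 8^8 = 150994944  −1 ⇒ G_6=150994943
G_6=150994943  [base 8] 8^(8 + 1) + 7·8^7 + 7·8^6 + 7·8^5 + 7·8^4 + 7·8^3 + 7·8^2 + 7·8 + 7  →[8↦9]→  9^(9 + 1) + 7·9^7 + 7·9^6 + 7·9^5 + 7·9^4 + 7·9^3 + 7·9^2 + 7·9 + 7 = 3524450281  −1 ⇒ G_7=3524450280

8^(8 + 1) + 7·8^7 + 7·8^6 + 7·8^5 + 7·8^4 + 7·8^3 + 7·8^2 + 7·8 + 7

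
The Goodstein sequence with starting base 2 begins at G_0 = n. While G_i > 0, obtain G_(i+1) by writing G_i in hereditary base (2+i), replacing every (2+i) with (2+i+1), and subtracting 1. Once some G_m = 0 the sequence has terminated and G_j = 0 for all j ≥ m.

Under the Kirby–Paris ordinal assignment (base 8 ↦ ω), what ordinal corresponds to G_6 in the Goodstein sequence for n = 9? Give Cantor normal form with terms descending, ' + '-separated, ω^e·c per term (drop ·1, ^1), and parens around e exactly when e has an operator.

G_0=9  [base 2] 2^(2 + 1) + 1  →[2↦3]→  3^(3 + 1) + 1 = 82  −1 ⇒ G_1=81
G_1=81  [base 3] 3^(3 + 1)  →[3↦4]→  4^(4 + 1) = 1024  −1 ⇒ G_2=1023
G_2=1023  [base 4] 3·4^4 + 3·4^3 + 3·4^2 + 3·4 + 3  →[4↦5]→  3·5^5 + 3·5^3 + 3·5^2 + 3·5 + 3 = 9843  −1 ⇒ G_3=9842
G_3=9842  [base 5] 3·5^5 + 3·5^3 + 3·5^2 + 3·5 + 2  →[5↦6]→  3·6^6 + 3·6^3 + 3·6^2 + 3·6 + 2 = 140744  −1 ⇒ G_4=140743
G_4=140743  [base 6] 3·6^6 + 3·6^3 + 3·6^2 + 3·6 + 1  →[6↦7]→  3·7^7 + 3·7^3 + 3·7^2 + 3·7 + 1 = 2471827  −1 ⇒ G_5=2471826
G_5=2471826  [base 7] 3·7^7 + 3·7^3 + 3·7^2 + 3·7  →[7↦8]→  3·8^8 + 3·8^3 + 3·8^2 + 3·8 = 50333400  −1 ⇒ G_6=50333399
G_6=50333399  [base 8] 3·8^8 + 3·8^3 + 3·8^2 + 2·8 + 7  →[8↦9]→  3·9^9 + 3·9^3 + 3·9^2 + 2·9 + 7 = 1162263922  −1 ⇒ G_7=1162263921

ω^ω·3 + ω^3·3 + ω^2·3 + ω·2 + 7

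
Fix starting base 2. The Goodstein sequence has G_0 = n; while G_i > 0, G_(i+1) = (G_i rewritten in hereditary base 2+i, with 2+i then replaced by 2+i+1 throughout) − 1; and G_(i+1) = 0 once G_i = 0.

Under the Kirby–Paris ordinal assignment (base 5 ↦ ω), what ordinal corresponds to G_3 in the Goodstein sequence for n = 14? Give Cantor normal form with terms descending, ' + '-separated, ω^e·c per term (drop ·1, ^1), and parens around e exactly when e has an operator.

(0) 14|_2 = 2^(2 + 1) + 2^2 + 2 ↦ 3^(3 + 1) + 3^3 + 3|_3 = 111 ⇒ 110
(1) 110|_3 = 3^(3 + 1) + 3^3 + 2 ↦ 4^(4 + 1) + 4^4 + 2|_4 = 1282 ⇒ 1281
(2) 1281|_4 = 4^(4 + 1) + 4^4 + 1 ↦ 5^(5 + 1) + 5^5 + 1|_5 = 18751 ⇒ 18750
(3) 18750|_5 = 5^(5 + 1) + 5^5 ↦ 6^(6 + 1) + 6^6|_6 = 326592 ⇒ 326591

ω^(ω + 1) + ω^ω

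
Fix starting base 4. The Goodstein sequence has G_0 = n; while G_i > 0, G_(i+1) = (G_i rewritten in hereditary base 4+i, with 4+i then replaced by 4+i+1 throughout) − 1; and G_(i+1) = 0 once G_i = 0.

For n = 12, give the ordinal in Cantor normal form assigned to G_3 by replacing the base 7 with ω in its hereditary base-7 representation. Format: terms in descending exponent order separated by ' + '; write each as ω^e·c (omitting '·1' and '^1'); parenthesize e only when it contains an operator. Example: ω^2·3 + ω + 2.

i=0: 12 = 3·4 (b=4); 4→5: 3·5 = 15; 15−1 = 14
i=1: 14 = 2·5 + 4 (b=5); 5→6: 2·6 + 4 = 16; 16−1 = 15
i=2: 15 = 2·6 + 3 (b=6); 6→7: 2·7 + 3 = 17; 17−1 = 16
i=3: 16 = 2·7 + 2 (b=7); 7→8: 2·8 + 2 = 18; 18−1 = 17

ω·2 + 2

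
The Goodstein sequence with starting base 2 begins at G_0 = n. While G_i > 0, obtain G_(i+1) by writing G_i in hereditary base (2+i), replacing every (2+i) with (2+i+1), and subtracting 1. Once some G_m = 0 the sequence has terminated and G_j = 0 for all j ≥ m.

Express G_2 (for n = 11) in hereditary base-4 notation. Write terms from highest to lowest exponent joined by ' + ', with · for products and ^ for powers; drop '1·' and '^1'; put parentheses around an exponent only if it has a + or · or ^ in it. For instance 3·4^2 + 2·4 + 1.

step 0: 11 = 2^(2 + 1) + 2 + 1; sub 3 for 2: 3^(3 + 1) + 3 + 1; = 85; G_1 = 85−1 = 84
step 1: 84 = 3^(3 + 1) + 3; sub 4 for 3: 4^(4 + 1) + 4; = 1028; G_2 = 1028−1 = 1027

4^(4 + 1) + 3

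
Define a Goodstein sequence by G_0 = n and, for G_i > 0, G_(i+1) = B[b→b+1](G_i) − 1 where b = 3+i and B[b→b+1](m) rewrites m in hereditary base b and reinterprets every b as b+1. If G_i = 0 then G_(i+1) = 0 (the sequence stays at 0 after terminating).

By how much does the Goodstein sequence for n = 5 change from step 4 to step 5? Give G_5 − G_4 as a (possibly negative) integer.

-1

G_0 = 5. HB_3(5) = 3 + 2. Bump = 6. G_1 = 5.
G_1 = 5. HB_4(5) = 4 + 1. Bump = 6. G_2 = 5.
G_2 = 5. HB_5(5) = 5. Bump = 6. G_3 = 5.
G_3 = 5. HB_6(5) = 5. Bump = 5. G_4 = 4.
G_4 = 4. HB_7(4) = 4. Bump = 4. G_5 = 3.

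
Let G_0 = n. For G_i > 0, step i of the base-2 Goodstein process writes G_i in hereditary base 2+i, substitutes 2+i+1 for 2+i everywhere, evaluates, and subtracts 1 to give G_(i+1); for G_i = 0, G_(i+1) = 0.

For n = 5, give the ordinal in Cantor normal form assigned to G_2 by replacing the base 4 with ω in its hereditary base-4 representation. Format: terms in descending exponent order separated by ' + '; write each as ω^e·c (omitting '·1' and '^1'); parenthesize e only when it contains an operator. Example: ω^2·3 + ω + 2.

G_0=5  [base 2] 2^2 + 1  →[2↦3]→  3^3 + 1 = 28  −1 ⇒ G_1=27
G_1=27  [base 3] 3^3  →[3↦4]→  4^4 = 256  −1 ⇒ G_2=255

ω^3·3 + ω^2·3 + ω·3 + 3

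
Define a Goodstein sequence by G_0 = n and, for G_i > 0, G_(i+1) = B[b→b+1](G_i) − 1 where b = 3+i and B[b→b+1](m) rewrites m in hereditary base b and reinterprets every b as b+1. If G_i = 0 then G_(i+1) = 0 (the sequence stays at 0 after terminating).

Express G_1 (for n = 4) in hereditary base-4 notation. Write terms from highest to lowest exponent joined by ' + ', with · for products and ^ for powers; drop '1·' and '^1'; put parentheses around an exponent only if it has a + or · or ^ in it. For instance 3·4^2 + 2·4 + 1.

step 0: 4 = 3 + 1; sub 4 for 3: 4 + 1; = 5; G_1 = 5−1 = 4
step 1: 4 = 4; sub 5 for 4: 5; = 5; G_2 = 5−1 = 4

4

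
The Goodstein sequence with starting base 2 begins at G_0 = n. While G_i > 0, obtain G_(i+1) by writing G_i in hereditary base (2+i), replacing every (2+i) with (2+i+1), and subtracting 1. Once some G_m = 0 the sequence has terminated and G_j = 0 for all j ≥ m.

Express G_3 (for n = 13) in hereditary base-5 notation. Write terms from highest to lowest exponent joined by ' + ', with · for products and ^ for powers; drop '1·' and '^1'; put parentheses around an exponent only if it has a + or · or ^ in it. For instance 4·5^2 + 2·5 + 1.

5^(5 + 1) + 3·5^3 + 3·5^2 + 3·5 + 2

[0] 13 ≡ 2^(2 + 1) + 2^2 + 1 (base 2). Lift 3: 109. −1: 108.
[1] 108 ≡ 3^(3 + 1) + 3^3 (base 3). Lift 4: 1280. −1: 1279.
[2] 1279 ≡ 4^(4 + 1) + 3·4^3 + 3·4^2 + 3·4 + 3 (base 4). Lift 5: 16093. −1: 16092.
[3] 16092 ≡ 5^(5 + 1) + 3·5^3 + 3·5^2 + 3·5 + 2 (base 5). Lift 6: 280712. −1: 280711.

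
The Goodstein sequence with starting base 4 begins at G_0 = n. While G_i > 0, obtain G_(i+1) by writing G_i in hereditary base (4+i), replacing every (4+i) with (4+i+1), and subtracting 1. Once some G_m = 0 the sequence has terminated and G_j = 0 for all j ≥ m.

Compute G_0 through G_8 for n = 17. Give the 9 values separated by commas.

(0) 17|_4 = 4^2 + 1 ↦ 5^2 + 1|_5 = 26 ⇒ 25
(1) 25|_5 = 5^2 ↦ 6^2|_6 = 36 ⇒ 35
(2) 35|_6 = 5·6 + 5 ↦ 5·7 + 5|_7 = 40 ⇒ 39
(3) 39|_7 = 5·7 + 4 ↦ 5·8 + 4|_8 = 44 ⇒ 43
(4) 43|_8 = 5·8 + 3 ↦ 5·9 + 3|_9 = 48 ⇒ 47
(5) 47|_9 = 5·9 + 2 ↦ 5·10 + 2|_10 = 52 ⇒ 51
(6) 51|_10 = 5·10 + 1 ↦ 5·11 + 1|_11 = 56 ⇒ 55
(7) 55|_11 = 5·11 ↦ 5·12|_12 = 60 ⇒ 59

17, 25, 35, 39, 43, 47, 51, 55, 59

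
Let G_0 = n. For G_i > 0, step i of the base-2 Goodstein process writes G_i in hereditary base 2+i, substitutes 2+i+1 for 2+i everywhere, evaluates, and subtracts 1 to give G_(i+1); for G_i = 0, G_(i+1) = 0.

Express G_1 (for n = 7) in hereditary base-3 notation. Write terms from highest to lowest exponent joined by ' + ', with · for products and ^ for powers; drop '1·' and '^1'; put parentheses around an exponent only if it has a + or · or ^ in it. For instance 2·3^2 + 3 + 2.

[0] 7 ≡ 2^2 + 2 + 1 (base 2). Lift 3: 31. −1: 30.
[1] 30 ≡ 3^3 + 3 (base 3). Lift 4: 260. −1: 259.

3^3 + 3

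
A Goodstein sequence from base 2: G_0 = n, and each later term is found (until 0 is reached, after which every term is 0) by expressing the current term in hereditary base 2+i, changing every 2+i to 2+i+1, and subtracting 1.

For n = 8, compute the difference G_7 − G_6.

base 2: 8 = 2^(2 + 1); at 3: 3^(3 + 1) = 81; next = 80
base 3: 80 = 2·3^3 + 2·3^2 + 2·3 + 2; at 4: 2·4^4 + 2·4^2 + 2·4 + 2 = 554; next = 553
base 4: 553 = 2·4^4 + 2·4^2 + 2·4 + 1; at 5: 2·5^5 + 2·5^2 + 2·5 + 1 = 6311; next = 6310
base 5: 6310 = 2·5^5 + 2·5^2 + 2·5; at 6: 2·6^6 + 2·6^2 + 2·6 = 93396; next = 93395
base 6: 93395 = 2·6^6 + 2·6^2 + 6 + 5; at 7: 2·7^7 + 2·7^2 + 7 + 5 = 1647196; next = 1647195
base 7: 1647195 = 2·7^7 + 2·7^2 + 7 + 4; at 8: 2·8^8 + 2·8^2 + 8 + 4 = 33554572; next = 33554571
base 8: 33554571 = 2·8^8 + 2·8^2 + 8 + 3; at 9: 2·9^9 + 2·9^2 + 9 + 3 = 774841152; next = 774841151

741286580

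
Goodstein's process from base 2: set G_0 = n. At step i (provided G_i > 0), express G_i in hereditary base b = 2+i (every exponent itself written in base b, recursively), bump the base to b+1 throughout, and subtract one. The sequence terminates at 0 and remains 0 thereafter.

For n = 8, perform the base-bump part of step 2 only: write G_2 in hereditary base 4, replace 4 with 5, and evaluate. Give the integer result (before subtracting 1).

8 —HB2→ 2^(2 + 1) —bump→ 3^(3 + 1) = 81 —(−1)→ 80
80 —HB3→ 2·3^3 + 2·3^2 + 2·3 + 2 —bump→ 2·4^4 + 2·4^2 + 2·4 + 2 = 554 —(−1)→ 553

6311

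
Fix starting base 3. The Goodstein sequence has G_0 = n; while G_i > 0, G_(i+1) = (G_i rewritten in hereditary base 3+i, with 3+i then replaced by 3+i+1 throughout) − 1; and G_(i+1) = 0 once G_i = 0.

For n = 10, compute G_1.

16

(0) 10|_3 = 3^2 + 1 ↦ 4^2 + 1|_4 = 17 ⇒ 16
(1) 16|_4 = 4^2 ↦ 5^2|_5 = 25 ⇒ 24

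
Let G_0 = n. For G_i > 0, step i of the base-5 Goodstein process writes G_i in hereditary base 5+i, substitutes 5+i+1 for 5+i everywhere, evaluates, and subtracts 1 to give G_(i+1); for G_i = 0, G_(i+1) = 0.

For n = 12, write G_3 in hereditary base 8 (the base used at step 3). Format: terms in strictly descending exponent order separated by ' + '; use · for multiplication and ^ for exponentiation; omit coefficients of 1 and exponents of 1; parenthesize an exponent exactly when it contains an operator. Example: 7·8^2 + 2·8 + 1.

i=0: 12 = 2·5 + 2 (b=5); 5→6: 2·6 + 2 = 14; 14−1 = 13
i=1: 13 = 2·6 + 1 (b=6); 6→7: 2·7 + 1 = 15; 15−1 = 14
i=2: 14 = 2·7 (b=7); 7→8: 2·8 = 16; 16−1 = 15

8 + 7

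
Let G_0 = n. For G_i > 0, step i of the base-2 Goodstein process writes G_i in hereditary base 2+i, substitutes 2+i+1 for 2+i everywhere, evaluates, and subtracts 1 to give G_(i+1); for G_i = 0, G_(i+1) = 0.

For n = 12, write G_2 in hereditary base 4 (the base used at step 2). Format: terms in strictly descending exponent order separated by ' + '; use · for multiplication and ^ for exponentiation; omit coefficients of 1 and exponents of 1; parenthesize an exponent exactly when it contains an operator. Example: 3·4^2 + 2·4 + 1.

G_0 = 12. HB_2(12) = 2^(2 + 1) + 2^2. Bump = 108. G_1 = 107.
G_1 = 107. HB_3(107) = 3^(3 + 1) + 2·3^2 + 2·3 + 2. Bump = 1066. G_2 = 1065.

4^(4 + 1) + 2·4^2 + 2·4 + 1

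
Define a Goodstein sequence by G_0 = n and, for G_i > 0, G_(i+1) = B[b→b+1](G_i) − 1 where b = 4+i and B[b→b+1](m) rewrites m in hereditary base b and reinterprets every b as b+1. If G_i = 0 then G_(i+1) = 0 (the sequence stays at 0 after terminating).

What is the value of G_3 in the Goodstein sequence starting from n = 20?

51

(0) 20|_4 = 4^2 + 4 ↦ 5^2 + 5|_5 = 30 ⇒ 29
(1) 29|_5 = 5^2 + 4 ↦ 6^2 + 4|_6 = 40 ⇒ 39
(2) 39|_6 = 6^2 + 3 ↦ 7^2 + 3|_7 = 52 ⇒ 51
(3) 51|_7 = 7^2 + 2 ↦ 8^2 + 2|_8 = 66 ⇒ 65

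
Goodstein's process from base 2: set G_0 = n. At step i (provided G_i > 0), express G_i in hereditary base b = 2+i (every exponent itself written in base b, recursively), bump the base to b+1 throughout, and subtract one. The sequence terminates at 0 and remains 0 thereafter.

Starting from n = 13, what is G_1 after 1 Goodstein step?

108

i=0: 13 = 2^(2 + 1) + 2^2 + 1 (b=2); 2→3: 3^(3 + 1) + 3^3 + 1 = 109; 109−1 = 108
i=1: 108 = 3^(3 + 1) + 3^3 (b=3); 3→4: 4^(4 + 1) + 4^4 = 1280; 1280−1 = 1279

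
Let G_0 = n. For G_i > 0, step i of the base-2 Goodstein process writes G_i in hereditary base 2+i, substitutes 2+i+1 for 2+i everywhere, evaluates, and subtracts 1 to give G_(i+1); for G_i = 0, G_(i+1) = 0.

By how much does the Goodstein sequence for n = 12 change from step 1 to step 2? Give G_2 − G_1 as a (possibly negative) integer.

958

i=0: 12 = 2^(2 + 1) + 2^2 (b=2); 2→3: 3^(3 + 1) + 3^3 = 108; 108−1 = 107
i=1: 107 = 3^(3 + 1) + 2·3^2 + 2·3 + 2 (b=3); 3→4: 4^(4 + 1) + 2·4^2 + 2·4 + 2 = 1066; 1066−1 = 1065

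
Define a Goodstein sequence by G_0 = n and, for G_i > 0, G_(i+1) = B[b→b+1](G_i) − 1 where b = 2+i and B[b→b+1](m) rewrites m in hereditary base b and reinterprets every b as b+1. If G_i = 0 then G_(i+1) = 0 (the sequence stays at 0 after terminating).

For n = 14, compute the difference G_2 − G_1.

14 —HB2→ 2^(2 + 1) + 2^2 + 2 —bump→ 3^(3 + 1) + 3^3 + 3 = 111 —(−1)→ 110
110 —HB3→ 3^(3 + 1) + 3^3 + 2 —bump→ 4^(4 + 1) + 4^4 + 2 = 1282 —(−1)→ 1281

1171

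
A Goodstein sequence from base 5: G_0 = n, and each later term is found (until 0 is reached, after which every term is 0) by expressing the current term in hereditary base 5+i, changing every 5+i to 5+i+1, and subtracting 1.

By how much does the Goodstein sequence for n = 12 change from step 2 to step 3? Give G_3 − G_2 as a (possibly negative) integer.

base 5: 12 = 2·5 + 2; at 6: 2·6 + 2 = 14; next = 13
base 6: 13 = 2·6 + 1; at 7: 2·7 + 1 = 15; next = 14
base 7: 14 = 2·7; at 8: 2·8 = 16; next = 15

1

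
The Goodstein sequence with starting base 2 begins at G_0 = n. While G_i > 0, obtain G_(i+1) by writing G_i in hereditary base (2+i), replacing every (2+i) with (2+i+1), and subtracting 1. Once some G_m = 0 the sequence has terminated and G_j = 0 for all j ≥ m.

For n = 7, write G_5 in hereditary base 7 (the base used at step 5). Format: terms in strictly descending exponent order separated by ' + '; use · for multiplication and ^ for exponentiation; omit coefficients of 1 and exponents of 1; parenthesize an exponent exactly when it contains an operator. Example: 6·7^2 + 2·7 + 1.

G_0 = 7. HB_2(7) = 2^2 + 2 + 1. Bump = 31. G_1 = 30.
G_1 = 30. HB_3(30) = 3^3 + 3. Bump = 260. G_2 = 259.
G_2 = 259. HB_4(259) = 4^4 + 3. Bump = 3128. G_3 = 3127.
G_3 = 3127. HB_5(3127) = 5^5 + 2. Bump = 46658. G_4 = 46657.
G_4 = 46657. HB_6(46657) = 6^6 + 1. Bump = 823544. G_5 = 823543.
G_5 = 823543. HB_7(823543) = 7^7. Bump = 16777216. G_6 = 16777215.

7^7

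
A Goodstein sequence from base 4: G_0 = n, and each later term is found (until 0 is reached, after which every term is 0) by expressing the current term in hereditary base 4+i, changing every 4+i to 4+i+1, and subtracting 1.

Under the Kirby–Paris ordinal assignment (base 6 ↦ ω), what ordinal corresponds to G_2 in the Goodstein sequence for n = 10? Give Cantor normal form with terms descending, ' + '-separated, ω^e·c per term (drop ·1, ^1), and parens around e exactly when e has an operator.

(0) 10|_4 = 2·4 + 2 ↦ 2·5 + 2|_5 = 12 ⇒ 11
(1) 11|_5 = 2·5 + 1 ↦ 2·6 + 1|_6 = 13 ⇒ 12
(2) 12|_6 = 2·6 ↦ 2·7|_7 = 14 ⇒ 13

ω·2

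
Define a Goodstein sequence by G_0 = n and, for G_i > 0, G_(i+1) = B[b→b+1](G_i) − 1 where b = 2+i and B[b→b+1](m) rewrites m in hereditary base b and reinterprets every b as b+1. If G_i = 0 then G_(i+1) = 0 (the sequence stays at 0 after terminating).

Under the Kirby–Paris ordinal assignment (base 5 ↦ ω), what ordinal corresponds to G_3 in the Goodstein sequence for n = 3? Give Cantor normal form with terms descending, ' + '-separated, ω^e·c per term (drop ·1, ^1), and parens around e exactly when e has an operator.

G_0 = 3. HB_2(3) = 2 + 1. Bump = 4. G_1 = 3.
G_1 = 3. HB_3(3) = 3. Bump = 4. G_2 = 3.
G_2 = 3. HB_4(3) = 3. Bump = 3. G_3 = 2.

2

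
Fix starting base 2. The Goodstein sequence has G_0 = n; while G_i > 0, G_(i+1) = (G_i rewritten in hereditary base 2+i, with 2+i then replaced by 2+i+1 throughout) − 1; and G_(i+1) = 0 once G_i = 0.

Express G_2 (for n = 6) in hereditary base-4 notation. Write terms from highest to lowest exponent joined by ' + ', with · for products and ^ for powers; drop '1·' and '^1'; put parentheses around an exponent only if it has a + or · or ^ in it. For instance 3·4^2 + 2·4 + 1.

(0) 6|_2 = 2^2 + 2 ↦ 3^3 + 3|_3 = 30 ⇒ 29
(1) 29|_3 = 3^3 + 2 ↦ 4^4 + 2|_4 = 258 ⇒ 257
(2) 257|_4 = 4^4 + 1 ↦ 5^5 + 1|_5 = 3126 ⇒ 3125

4^4 + 1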